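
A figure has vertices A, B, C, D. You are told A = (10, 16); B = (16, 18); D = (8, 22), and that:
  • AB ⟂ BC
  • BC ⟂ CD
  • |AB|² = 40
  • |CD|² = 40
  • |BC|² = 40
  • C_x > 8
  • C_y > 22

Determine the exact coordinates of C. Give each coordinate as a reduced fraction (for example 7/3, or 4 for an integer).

1. C_x = 14  [[AB ⟂ BC ⇒ 6x+2y-132=0] ∩ [|C−(8, 22)|²=40]]
2. C_y = 24  [[AB ⟂ BC ⇒ 6x+2y-132=0] ∩ [|C−(8, 22)|²=40]]
   so C = (14, 24)

C = (14, 24)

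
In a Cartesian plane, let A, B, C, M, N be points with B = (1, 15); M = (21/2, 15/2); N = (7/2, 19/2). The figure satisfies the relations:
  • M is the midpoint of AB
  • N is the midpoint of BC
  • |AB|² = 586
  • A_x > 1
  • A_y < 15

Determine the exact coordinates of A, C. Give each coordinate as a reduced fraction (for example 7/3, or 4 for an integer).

1. A_x = 20  [A = 2·M−B = 2·(21/2, 15/2)−(1, 15)]
2. A_y = 0  [A = 2·M−B = 2·(21/2, 15/2)−(1, 15)]
   so A = (20, 0)
3. C_x = 6  [C = 2·N−B = 2·(7/2, 19/2)−(1, 15)]
4. C_y = 4  [C = 2·N−B = 2·(7/2, 19/2)−(1, 15)]
   so C = (6, 4)

A = (20, 0)
C = (6, 4)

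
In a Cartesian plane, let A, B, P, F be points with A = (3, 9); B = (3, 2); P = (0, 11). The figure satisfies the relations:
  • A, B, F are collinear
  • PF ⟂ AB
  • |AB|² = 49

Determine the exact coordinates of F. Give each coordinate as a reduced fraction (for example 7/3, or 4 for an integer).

F = (3, 11)

1. F_x = 3  [[A, B, F are collinear ⇒ 7x-21=0] ∩ [PF ⟂ AB ⇒ -7y+77=0]]
2. F_y = 11  [[A, B, F are collinear ⇒ 7x-21=0] ∩ [PF ⟂ AB ⇒ -7y+77=0]]
   so F = (3, 11)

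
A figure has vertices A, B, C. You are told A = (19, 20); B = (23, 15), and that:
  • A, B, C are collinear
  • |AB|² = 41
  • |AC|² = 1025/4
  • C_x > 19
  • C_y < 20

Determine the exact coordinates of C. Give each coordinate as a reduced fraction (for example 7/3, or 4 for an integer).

1. C_x = 29  [[A, B, C are collinear ⇒ 5x+4y-175=0] ∩ [|C−(19, 20)|²=1025/4]]
2. C_y = 15/2  [[A, B, C are collinear ⇒ 5x+4y-175=0] ∩ [|C−(19, 20)|²=1025/4]]
   so C = (29, 15/2)

C = (29, 15/2)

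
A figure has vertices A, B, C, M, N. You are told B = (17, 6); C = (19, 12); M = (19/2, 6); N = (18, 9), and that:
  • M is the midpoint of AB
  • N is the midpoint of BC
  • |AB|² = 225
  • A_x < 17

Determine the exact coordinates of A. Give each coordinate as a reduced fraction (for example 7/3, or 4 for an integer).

A = (2, 6)

1. A_x = 2  [A = 2·M−B = 2·(19/2, 6)−(17, 6)]
2. A_y = 6  [A = 2·M−B = 2·(19/2, 6)−(17, 6)]
   so A = (2, 6)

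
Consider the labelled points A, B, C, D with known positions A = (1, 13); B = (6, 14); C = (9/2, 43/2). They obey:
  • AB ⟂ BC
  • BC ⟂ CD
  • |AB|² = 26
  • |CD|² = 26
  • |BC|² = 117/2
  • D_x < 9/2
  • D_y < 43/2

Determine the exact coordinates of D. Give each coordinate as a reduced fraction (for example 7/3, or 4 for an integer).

1. D_x = -1/2  [[BC ⟂ CD ⇒ -3/2x+15/2y-309/2=0] ∩ [|D−(9/2, 43/2)|²=26]]
2. D_y = 41/2  [[BC ⟂ CD ⇒ -3/2x+15/2y-309/2=0] ∩ [|D−(9/2, 43/2)|²=26]]
   so D = (-1/2, 41/2)

D = (-1/2, 41/2)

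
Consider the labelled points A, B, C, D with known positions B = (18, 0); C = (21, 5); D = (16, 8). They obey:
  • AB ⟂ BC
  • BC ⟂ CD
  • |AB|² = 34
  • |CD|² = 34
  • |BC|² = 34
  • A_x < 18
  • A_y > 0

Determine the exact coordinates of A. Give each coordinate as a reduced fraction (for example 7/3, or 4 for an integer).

1. A_x = 13  [[AB ⟂ BC ⇒ -3x-5y+54=0] ∩ [|A−(18, 0)|²=34]]
2. A_y = 3  [[AB ⟂ BC ⇒ -3x-5y+54=0] ∩ [|A−(18, 0)|²=34]]
   so A = (13, 3)

A = (13, 3)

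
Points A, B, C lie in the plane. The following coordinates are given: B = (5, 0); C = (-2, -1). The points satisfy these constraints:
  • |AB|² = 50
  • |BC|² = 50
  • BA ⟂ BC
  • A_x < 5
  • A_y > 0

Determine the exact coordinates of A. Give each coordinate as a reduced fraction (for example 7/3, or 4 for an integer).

1. A_x = 4  [[BA ⟂ BC ⇒ -7x-1y+35=0] ∩ [|A−(5, 0)|²=50]]
2. A_y = 7  [[BA ⟂ BC ⇒ -7x-1y+35=0] ∩ [|A−(5, 0)|²=50]]
   so A = (4, 7)

A = (4, 7)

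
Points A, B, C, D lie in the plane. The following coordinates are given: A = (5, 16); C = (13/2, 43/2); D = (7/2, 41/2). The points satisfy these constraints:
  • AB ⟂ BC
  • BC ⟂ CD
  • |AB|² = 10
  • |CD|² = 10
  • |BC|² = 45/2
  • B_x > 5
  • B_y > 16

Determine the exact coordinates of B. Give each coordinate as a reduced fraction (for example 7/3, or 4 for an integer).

B = (8, 17)

1. B_x = 8  [[BC ⟂ CD ⇒ 3x+1y-41=0] ∩ [|B−(5, 16)|²=10]]
2. B_y = 17  [[BC ⟂ CD ⇒ 3x+1y-41=0] ∩ [|B−(5, 16)|²=10]]
   so B = (8, 17)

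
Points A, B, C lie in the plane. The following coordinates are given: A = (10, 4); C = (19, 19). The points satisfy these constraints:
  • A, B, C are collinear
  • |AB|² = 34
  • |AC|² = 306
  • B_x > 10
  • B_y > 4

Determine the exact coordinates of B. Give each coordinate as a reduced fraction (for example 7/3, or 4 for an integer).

1. B_x = 13  [[A, B, C are collinear ⇒ 15x-9y-114=0] ∩ [|B−(10, 4)|²=34]]
2. B_y = 9  [[A, B, C are collinear ⇒ 15x-9y-114=0] ∩ [|B−(10, 4)|²=34]]
   so B = (13, 9)

B = (13, 9)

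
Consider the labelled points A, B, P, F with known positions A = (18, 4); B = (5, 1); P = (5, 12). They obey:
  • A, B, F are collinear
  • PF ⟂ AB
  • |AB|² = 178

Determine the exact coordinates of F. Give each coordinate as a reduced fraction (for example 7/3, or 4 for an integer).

F = (1319/178, 277/178)

1. F_x = 1319/178  [[A, B, F are collinear ⇒ 3x-13y-2=0] ∩ [PF ⟂ AB ⇒ -13x-3y+101=0]]
2. F_y = 277/178  [[A, B, F are collinear ⇒ 3x-13y-2=0] ∩ [PF ⟂ AB ⇒ -13x-3y+101=0]]
   so F = (1319/178, 277/178)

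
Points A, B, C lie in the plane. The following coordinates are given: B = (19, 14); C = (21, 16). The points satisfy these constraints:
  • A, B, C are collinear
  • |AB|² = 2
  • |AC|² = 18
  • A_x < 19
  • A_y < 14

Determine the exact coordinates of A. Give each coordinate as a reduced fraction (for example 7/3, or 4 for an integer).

A = (18, 13)

1. A_x = 18  [[A, B, C are collinear ⇒ -2x+2y+10=0] ∩ [|A−(19, 14)|²=2]]
2. A_y = 13  [[A, B, C are collinear ⇒ -2x+2y+10=0] ∩ [|A−(19, 14)|²=2]]
   so A = (18, 13)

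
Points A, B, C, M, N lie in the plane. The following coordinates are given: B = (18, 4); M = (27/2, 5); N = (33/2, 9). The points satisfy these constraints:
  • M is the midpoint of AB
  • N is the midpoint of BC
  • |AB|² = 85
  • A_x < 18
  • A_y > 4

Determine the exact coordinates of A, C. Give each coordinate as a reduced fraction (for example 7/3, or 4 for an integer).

A = (9, 6)
C = (15, 14)

1. A_x = 9  [A = 2·M−B = 2·(27/2, 5)−(18, 4)]
2. A_y = 6  [A = 2·M−B = 2·(27/2, 5)−(18, 4)]
   so A = (9, 6)
3. C_x = 15  [C = 2·N−B = 2·(33/2, 9)−(18, 4)]
4. C_y = 14  [C = 2·N−B = 2·(33/2, 9)−(18, 4)]
   so C = (15, 14)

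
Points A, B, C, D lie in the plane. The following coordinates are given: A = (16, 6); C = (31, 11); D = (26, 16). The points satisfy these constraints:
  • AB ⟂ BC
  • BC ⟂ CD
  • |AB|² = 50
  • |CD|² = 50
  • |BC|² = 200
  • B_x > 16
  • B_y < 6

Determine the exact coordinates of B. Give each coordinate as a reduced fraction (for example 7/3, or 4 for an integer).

1. B_x = 21  [[BC ⟂ CD ⇒ 5x-5y-100=0] ∩ [|B−(16, 6)|²=50]]
2. B_y = 1  [[BC ⟂ CD ⇒ 5x-5y-100=0] ∩ [|B−(16, 6)|²=50]]
   so B = (21, 1)

B = (21, 1)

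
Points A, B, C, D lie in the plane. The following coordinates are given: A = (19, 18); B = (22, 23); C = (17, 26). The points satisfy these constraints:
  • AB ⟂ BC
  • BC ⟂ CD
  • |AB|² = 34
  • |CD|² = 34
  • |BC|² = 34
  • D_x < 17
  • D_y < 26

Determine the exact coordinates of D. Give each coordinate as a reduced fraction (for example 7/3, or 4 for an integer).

1. D_x = 14  [[BC ⟂ CD ⇒ -5x+3y+7=0] ∩ [|D−(17, 26)|²=34]]
2. D_y = 21  [[BC ⟂ CD ⇒ -5x+3y+7=0] ∩ [|D−(17, 26)|²=34]]
   so D = (14, 21)

D = (14, 21)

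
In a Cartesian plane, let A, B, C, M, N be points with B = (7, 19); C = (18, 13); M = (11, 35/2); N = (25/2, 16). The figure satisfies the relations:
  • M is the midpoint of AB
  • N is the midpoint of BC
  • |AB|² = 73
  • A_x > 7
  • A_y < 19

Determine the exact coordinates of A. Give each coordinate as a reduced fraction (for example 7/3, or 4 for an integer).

A = (15, 16)

1. A_x = 15  [A = 2·M−B = 2·(11, 35/2)−(7, 19)]
2. A_y = 16  [A = 2·M−B = 2·(11, 35/2)−(7, 19)]
   so A = (15, 16)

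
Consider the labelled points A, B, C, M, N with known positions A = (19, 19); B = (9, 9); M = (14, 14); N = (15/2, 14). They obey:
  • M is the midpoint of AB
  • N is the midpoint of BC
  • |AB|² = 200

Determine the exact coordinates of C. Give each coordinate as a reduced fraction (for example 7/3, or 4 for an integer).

C = (6, 19)

1. C_x = 6  [C = 2·N−B = 2·(15/2, 14)−(9, 9)]
2. C_y = 19  [C = 2·N−B = 2·(15/2, 14)−(9, 9)]
   so C = (6, 19)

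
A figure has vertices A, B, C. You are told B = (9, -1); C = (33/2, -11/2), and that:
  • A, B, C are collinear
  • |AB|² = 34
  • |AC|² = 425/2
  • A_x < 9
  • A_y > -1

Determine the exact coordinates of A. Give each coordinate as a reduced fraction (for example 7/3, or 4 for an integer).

1. A_x = 4  [[A, B, C are collinear ⇒ 9/2x+15/2y-33=0] ∩ [|A−(9, -1)|²=34]]
2. A_y = 2  [[A, B, C are collinear ⇒ 9/2x+15/2y-33=0] ∩ [|A−(9, -1)|²=34]]
   so A = (4, 2)

A = (4, 2)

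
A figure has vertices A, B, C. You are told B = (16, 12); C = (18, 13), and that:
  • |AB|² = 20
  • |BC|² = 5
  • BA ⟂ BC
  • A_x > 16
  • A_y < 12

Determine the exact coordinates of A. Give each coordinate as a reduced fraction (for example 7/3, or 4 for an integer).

1. A_x = 18  [[BA ⟂ BC ⇒ 2x+1y-44=0] ∩ [|A−(16, 12)|²=20]]
2. A_y = 8  [[BA ⟂ BC ⇒ 2x+1y-44=0] ∩ [|A−(16, 12)|²=20]]
   so A = (18, 8)

A = (18, 8)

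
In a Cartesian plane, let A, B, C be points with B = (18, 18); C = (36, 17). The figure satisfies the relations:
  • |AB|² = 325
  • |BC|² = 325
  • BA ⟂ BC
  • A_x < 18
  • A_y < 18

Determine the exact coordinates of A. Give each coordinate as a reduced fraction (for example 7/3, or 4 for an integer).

A = (17, 0)

1. A_x = 17  [[BA ⟂ BC ⇒ 18x-1y-306=0] ∩ [|A−(18, 18)|²=325]]
2. A_y = 0  [[BA ⟂ BC ⇒ 18x-1y-306=0] ∩ [|A−(18, 18)|²=325]]
   so A = (17, 0)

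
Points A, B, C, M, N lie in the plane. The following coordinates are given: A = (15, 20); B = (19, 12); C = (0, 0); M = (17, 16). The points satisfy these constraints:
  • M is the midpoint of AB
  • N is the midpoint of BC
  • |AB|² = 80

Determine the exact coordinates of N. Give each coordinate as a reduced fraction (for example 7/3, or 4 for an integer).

N = (19/2, 6)

1. N_x = 19/2  [2·N = B+C = (19, 12)+(0, 0)]
2. N_y = 6  [2·N = B+C = (19, 12)+(0, 0)]
   so N = (19/2, 6)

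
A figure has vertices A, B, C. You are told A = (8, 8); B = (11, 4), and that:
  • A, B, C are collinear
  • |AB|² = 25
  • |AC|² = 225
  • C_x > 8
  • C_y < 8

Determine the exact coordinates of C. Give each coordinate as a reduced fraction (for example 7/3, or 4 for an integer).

1. C_x = 17  [[A, B, C are collinear ⇒ 4x+3y-56=0] ∩ [|C−(8, 8)|²=225]]
2. C_y = -4  [[A, B, C are collinear ⇒ 4x+3y-56=0] ∩ [|C−(8, 8)|²=225]]
   so C = (17, -4)

C = (17, -4)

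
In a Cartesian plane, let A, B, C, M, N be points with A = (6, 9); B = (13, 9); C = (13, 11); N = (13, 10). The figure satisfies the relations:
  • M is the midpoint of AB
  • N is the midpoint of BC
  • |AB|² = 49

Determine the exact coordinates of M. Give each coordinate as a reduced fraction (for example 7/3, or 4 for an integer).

M = (19/2, 9)

1. M_x = 19/2  [2·M = A+B = (6, 9)+(13, 9)]
2. M_y = 9  [2·M = A+B = (6, 9)+(13, 9)]
   so M = (19/2, 9)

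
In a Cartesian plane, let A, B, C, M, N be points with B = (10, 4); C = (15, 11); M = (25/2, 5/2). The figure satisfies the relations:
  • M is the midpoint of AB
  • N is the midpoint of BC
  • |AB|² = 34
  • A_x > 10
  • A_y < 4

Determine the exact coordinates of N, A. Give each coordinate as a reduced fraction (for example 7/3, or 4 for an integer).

1. A_x = 15  [A = 2·M−B = 2·(25/2, 5/2)−(10, 4)]
2. A_y = 1  [A = 2·M−B = 2·(25/2, 5/2)−(10, 4)]
   so A = (15, 1)
3. N_x = 25/2  [2·N = B+C = (10, 4)+(15, 11)]
4. N_y = 15/2  [2·N = B+C = (10, 4)+(15, 11)]
   so N = (25/2, 15/2)

N = (25/2, 15/2)
A = (15, 1)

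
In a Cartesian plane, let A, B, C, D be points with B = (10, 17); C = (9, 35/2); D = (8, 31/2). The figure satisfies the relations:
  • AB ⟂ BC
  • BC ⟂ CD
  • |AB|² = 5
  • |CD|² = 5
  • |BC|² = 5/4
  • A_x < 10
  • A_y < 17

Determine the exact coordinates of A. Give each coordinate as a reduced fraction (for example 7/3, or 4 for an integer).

1. A_x = 9  [[AB ⟂ BC ⇒ 1x-1/2y-3/2=0] ∩ [|A−(10, 17)|²=5]]
2. A_y = 15  [[AB ⟂ BC ⇒ 1x-1/2y-3/2=0] ∩ [|A−(10, 17)|²=5]]
   so A = (9, 15)

A = (9, 15)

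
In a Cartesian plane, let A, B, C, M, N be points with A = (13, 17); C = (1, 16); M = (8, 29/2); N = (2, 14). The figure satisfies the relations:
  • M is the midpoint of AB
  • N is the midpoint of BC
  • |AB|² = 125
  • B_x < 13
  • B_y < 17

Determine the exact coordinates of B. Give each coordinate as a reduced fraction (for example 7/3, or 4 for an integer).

B = (3, 12)

1. B_x = 3  [B = 2·M−A = 2·(8, 29/2)−(13, 17)]
2. B_y = 12  [B = 2·M−A = 2·(8, 29/2)−(13, 17)]
   so B = (3, 12)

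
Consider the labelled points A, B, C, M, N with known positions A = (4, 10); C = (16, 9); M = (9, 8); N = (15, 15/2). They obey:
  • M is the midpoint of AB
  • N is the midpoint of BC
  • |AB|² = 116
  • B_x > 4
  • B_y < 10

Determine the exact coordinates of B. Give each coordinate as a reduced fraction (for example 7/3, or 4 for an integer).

1. B_x = 14  [B = 2·M−A = 2·(9, 8)−(4, 10)]
2. B_y = 6  [B = 2·M−A = 2·(9, 8)−(4, 10)]
   so B = (14, 6)

B = (14, 6)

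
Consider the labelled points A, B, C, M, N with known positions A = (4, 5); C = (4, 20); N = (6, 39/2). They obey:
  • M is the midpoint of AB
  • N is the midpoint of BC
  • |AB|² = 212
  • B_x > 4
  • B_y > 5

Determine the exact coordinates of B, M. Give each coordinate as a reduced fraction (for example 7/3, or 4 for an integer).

B = (8, 19)
M = (6, 12)

1. B_x = 8  [B = 2·N−C = 2·(6, 39/2)−(4, 20)]
2. B_y = 19  [B = 2·N−C = 2·(6, 39/2)−(4, 20)]
   so B = (8, 19)
3. M_x = 6  [2·M = A+B = (4, 5)+(8, 19)]
4. M_y = 12  [2·M = A+B = (4, 5)+(8, 19)]
   so M = (6, 12)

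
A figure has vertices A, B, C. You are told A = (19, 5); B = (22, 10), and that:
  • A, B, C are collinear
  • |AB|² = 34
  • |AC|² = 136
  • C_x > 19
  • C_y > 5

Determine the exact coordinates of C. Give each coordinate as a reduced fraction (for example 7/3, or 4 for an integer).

C = (25, 15)

1. C_x = 25  [[A, B, C are collinear ⇒ -5x+3y+80=0] ∩ [|C−(19, 5)|²=136]]
2. C_y = 15  [[A, B, C are collinear ⇒ -5x+3y+80=0] ∩ [|C−(19, 5)|²=136]]
   so C = (25, 15)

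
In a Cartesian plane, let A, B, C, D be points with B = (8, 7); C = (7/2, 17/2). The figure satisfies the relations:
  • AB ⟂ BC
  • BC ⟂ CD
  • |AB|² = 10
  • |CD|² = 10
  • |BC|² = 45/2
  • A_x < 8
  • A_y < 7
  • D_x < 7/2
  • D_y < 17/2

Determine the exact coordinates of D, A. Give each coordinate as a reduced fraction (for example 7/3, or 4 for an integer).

D = (5/2, 11/2)
A = (7, 4)

1. D_x = 5/2  [[BC ⟂ CD ⇒ -9/2x+3/2y+3=0] ∩ [|D−(7/2, 17/2)|²=10]]
2. D_y = 11/2  [[BC ⟂ CD ⇒ -9/2x+3/2y+3=0] ∩ [|D−(7/2, 17/2)|²=10]]
   so D = (5/2, 11/2)
3. A_x = 7  [[AB ⟂ BC ⇒ 9/2x-3/2y-51/2=0] ∩ [|A−(8, 7)|²=10]]
4. A_y = 4  [[AB ⟂ BC ⇒ 9/2x-3/2y-51/2=0] ∩ [|A−(8, 7)|²=10]]
   so A = (7, 4)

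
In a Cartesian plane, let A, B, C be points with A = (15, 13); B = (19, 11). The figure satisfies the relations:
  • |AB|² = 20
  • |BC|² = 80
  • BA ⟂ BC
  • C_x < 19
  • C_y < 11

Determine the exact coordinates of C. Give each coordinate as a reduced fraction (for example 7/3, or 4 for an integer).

1. C_x = 15  [[BA ⟂ BC ⇒ -4x+2y+54=0] ∩ [|C−(19, 11)|²=80]]
2. C_y = 3  [[BA ⟂ BC ⇒ -4x+2y+54=0] ∩ [|C−(19, 11)|²=80]]
   so C = (15, 3)

C = (15, 3)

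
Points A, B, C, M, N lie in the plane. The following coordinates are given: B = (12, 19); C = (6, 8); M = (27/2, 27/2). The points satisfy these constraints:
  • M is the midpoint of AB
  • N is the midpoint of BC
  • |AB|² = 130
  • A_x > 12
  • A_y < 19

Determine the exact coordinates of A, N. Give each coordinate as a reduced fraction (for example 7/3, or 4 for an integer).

1. A_x = 15  [A = 2·M−B = 2·(27/2, 27/2)−(12, 19)]
2. A_y = 8  [A = 2·M−B = 2·(27/2, 27/2)−(12, 19)]
   so A = (15, 8)
3. N_x = 9  [2·N = B+C = (12, 19)+(6, 8)]
4. N_y = 27/2  [2·N = B+C = (12, 19)+(6, 8)]
   so N = (9, 27/2)

A = (15, 8)
N = (9, 27/2)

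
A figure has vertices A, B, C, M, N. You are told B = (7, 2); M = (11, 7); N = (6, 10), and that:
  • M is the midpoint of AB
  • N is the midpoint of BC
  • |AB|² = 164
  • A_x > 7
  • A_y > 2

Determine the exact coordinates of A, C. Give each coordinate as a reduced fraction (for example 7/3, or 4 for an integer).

1. A_x = 15  [A = 2·M−B = 2·(11, 7)−(7, 2)]
2. A_y = 12  [A = 2·M−B = 2·(11, 7)−(7, 2)]
   so A = (15, 12)
3. C_x = 5  [C = 2·N−B = 2·(6, 10)−(7, 2)]
4. C_y = 18  [C = 2·N−B = 2·(6, 10)−(7, 2)]
   so C = (5, 18)

A = (15, 12)
C = (5, 18)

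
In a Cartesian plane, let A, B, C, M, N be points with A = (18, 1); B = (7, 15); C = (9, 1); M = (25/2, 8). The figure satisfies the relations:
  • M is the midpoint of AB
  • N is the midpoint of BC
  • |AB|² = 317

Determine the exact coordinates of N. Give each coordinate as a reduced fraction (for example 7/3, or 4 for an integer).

1. N_x = 8  [2·N = B+C = (7, 15)+(9, 1)]
2. N_y = 8  [2·N = B+C = (7, 15)+(9, 1)]
   so N = (8, 8)

N = (8, 8)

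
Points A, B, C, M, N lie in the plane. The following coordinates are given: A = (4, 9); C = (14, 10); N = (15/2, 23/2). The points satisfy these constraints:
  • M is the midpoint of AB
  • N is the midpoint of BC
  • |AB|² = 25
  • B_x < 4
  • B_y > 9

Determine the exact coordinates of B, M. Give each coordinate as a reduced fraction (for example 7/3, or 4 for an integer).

1. B_x = 1  [B = 2·N−C = 2·(15/2, 23/2)−(14, 10)]
2. B_y = 13  [B = 2·N−C = 2·(15/2, 23/2)−(14, 10)]
   so B = (1, 13)
3. M_x = 5/2  [2·M = A+B = (4, 9)+(1, 13)]
4. M_y = 11  [2·M = A+B = (4, 9)+(1, 13)]
   so M = (5/2, 11)

B = (1, 13)
M = (5/2, 11)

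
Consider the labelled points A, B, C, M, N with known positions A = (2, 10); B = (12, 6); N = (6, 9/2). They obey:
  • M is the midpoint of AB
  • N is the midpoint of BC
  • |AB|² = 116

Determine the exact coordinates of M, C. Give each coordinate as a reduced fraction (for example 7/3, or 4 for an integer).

1. M_x = 7  [2·M = A+B = (2, 10)+(12, 6)]
2. M_y = 8  [2·M = A+B = (2, 10)+(12, 6)]
   so M = (7, 8)
3. C_x = 0  [C = 2·N−B = 2·(6, 9/2)−(12, 6)]
4. C_y = 3  [C = 2·N−B = 2·(6, 9/2)−(12, 6)]
   so C = (0, 3)

M = (7, 8)
C = (0, 3)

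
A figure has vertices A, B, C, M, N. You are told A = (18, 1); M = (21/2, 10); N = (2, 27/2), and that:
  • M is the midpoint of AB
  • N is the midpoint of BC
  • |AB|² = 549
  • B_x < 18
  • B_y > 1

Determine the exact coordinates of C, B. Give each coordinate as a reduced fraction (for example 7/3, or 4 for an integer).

1. B_x = 3  [B = 2·M−A = 2·(21/2, 10)−(18, 1)]
2. B_y = 19  [B = 2·M−A = 2·(21/2, 10)−(18, 1)]
   so B = (3, 19)
3. C_x = 1  [C = 2·N−B = 2·(2, 27/2)−(3, 19)]
4. C_y = 8  [C = 2·N−B = 2·(2, 27/2)−(3, 19)]
   so C = (1, 8)

C = (1, 8)
B = (3, 19)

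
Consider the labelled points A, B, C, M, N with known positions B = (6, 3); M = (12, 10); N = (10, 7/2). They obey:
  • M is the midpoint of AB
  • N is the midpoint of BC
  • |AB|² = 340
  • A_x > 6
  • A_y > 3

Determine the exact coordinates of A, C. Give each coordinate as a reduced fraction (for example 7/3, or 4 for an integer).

A = (18, 17)
C = (14, 4)

1. A_x = 18  [A = 2·M−B = 2·(12, 10)−(6, 3)]
2. A_y = 17  [A = 2·M−B = 2·(12, 10)−(6, 3)]
   so A = (18, 17)
3. C_x = 14  [C = 2·N−B = 2·(10, 7/2)−(6, 3)]
4. C_y = 4  [C = 2·N−B = 2·(10, 7/2)−(6, 3)]
   so C = (14, 4)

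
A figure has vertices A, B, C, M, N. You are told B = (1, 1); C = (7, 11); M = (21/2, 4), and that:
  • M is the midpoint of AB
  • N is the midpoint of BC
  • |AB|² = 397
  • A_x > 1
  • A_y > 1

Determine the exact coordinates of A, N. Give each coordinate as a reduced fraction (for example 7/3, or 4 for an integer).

A = (20, 7)
N = (4, 6)

1. A_x = 20  [A = 2·M−B = 2·(21/2, 4)−(1, 1)]
2. A_y = 7  [A = 2·M−B = 2·(21/2, 4)−(1, 1)]
   so A = (20, 7)
3. N_x = 4  [2·N = B+C = (1, 1)+(7, 11)]
4. N_y = 6  [2·N = B+C = (1, 1)+(7, 11)]
   so N = (4, 6)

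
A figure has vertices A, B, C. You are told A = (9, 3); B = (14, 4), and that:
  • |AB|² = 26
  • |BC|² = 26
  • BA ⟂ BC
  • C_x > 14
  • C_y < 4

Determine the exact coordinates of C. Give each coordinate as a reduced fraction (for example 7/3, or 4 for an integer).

C = (15, -1)

1. C_x = 15  [[BA ⟂ BC ⇒ -5x-1y+74=0] ∩ [|C−(14, 4)|²=26]]
2. C_y = -1  [[BA ⟂ BC ⇒ -5x-1y+74=0] ∩ [|C−(14, 4)|²=26]]
   so C = (15, -1)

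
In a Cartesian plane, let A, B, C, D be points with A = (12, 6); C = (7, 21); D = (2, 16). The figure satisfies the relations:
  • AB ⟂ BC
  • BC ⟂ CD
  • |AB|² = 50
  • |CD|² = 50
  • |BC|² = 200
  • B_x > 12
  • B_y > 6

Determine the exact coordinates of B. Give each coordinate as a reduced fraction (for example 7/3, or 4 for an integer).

B = (17, 11)

1. B_x = 17  [[BC ⟂ CD ⇒ 5x+5y-140=0] ∩ [|B−(12, 6)|²=50]]
2. B_y = 11  [[BC ⟂ CD ⇒ 5x+5y-140=0] ∩ [|B−(12, 6)|²=50]]
   so B = (17, 11)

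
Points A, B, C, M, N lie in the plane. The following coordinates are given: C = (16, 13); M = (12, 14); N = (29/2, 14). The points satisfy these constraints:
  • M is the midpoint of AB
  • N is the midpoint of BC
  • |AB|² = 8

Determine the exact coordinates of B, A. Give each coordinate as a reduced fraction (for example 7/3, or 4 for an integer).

1. B_x = 13  [B = 2·N−C = 2·(29/2, 14)−(16, 13)]
2. B_y = 15  [B = 2·N−C = 2·(29/2, 14)−(16, 13)]
   so B = (13, 15)
3. A_x = 11  [A = 2·M−B = 2·(12, 14)−(13, 15)]
4. A_y = 13  [A = 2·M−B = 2·(12, 14)−(13, 15)]
   so A = (11, 13)

B = (13, 15)
A = (11, 13)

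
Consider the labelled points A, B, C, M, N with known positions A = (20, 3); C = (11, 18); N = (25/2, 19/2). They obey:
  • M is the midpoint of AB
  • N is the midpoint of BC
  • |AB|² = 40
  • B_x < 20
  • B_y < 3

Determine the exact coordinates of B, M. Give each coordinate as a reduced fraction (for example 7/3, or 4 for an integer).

1. B_x = 14  [B = 2·N−C = 2·(25/2, 19/2)−(11, 18)]
2. B_y = 1  [B = 2·N−C = 2·(25/2, 19/2)−(11, 18)]
   so B = (14, 1)
3. M_x = 17  [2·M = A+B = (20, 3)+(14, 1)]
4. M_y = 2  [2·M = A+B = (20, 3)+(14, 1)]
   so M = (17, 2)

B = (14, 1)
M = (17, 2)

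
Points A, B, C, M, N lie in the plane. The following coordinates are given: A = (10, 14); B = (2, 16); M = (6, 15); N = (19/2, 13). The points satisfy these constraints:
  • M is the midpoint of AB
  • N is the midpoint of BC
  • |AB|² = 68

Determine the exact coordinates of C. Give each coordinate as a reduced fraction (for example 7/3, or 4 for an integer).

C = (17, 10)

1. C_x = 17  [C = 2·N−B = 2·(19/2, 13)−(2, 16)]
2. C_y = 10  [C = 2·N−B = 2·(19/2, 13)−(2, 16)]
   so C = (17, 10)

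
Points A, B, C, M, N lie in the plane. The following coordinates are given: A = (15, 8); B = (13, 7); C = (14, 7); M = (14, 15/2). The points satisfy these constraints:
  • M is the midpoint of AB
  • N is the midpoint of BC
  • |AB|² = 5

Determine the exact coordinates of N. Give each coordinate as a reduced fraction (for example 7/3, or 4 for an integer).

N = (27/2, 7)

1. N_x = 27/2  [2·N = B+C = (13, 7)+(14, 7)]
2. N_y = 7  [2·N = B+C = (13, 7)+(14, 7)]
   so N = (27/2, 7)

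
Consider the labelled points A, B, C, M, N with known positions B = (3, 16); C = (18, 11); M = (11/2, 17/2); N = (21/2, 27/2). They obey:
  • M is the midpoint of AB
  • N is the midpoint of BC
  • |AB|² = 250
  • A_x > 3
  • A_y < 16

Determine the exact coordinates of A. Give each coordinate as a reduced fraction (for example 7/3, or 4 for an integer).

A = (8, 1)

1. A_x = 8  [A = 2·M−B = 2·(11/2, 17/2)−(3, 16)]
2. A_y = 1  [A = 2·M−B = 2·(11/2, 17/2)−(3, 16)]
   so A = (8, 1)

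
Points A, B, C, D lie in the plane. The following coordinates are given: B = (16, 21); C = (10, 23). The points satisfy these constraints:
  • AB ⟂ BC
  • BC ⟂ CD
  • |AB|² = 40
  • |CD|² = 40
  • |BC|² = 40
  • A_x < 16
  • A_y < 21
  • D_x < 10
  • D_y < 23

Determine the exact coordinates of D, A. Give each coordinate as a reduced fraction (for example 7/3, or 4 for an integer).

D = (8, 17)
A = (14, 15)

1. D_x = 8  [[BC ⟂ CD ⇒ -6x+2y+14=0] ∩ [|D−(10, 23)|²=40]]
2. D_y = 17  [[BC ⟂ CD ⇒ -6x+2y+14=0] ∩ [|D−(10, 23)|²=40]]
   so D = (8, 17)
3. A_x = 14  [[AB ⟂ BC ⇒ 6x-2y-54=0] ∩ [|A−(16, 21)|²=40]]
4. A_y = 15  [[AB ⟂ BC ⇒ 6x-2y-54=0] ∩ [|A−(16, 21)|²=40]]
   so A = (14, 15)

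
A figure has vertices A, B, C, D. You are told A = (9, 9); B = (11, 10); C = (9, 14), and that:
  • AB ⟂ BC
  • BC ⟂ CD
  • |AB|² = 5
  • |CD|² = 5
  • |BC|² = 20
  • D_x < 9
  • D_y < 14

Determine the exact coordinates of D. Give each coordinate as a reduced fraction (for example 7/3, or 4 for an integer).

1. D_x = 7  [[BC ⟂ CD ⇒ -2x+4y-38=0] ∩ [|D−(9, 14)|²=5]]
2. D_y = 13  [[BC ⟂ CD ⇒ -2x+4y-38=0] ∩ [|D−(9, 14)|²=5]]
   so D = (7, 13)

D = (7, 13)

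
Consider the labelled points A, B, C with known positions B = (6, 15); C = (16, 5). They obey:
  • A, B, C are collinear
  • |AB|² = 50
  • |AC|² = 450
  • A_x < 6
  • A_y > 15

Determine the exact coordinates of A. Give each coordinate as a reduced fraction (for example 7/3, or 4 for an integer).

1. A_x = 1  [[A, B, C are collinear ⇒ 10x+10y-210=0] ∩ [|A−(6, 15)|²=50]]
2. A_y = 20  [[A, B, C are collinear ⇒ 10x+10y-210=0] ∩ [|A−(6, 15)|²=50]]
   so A = (1, 20)

A = (1, 20)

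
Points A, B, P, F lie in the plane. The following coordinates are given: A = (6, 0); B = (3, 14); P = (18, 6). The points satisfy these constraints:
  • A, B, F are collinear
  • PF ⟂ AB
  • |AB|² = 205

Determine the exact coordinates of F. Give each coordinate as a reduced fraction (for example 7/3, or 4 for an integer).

1. F_x = 1086/205  [[A, B, F are collinear ⇒ -14x-3y+84=0] ∩ [PF ⟂ AB ⇒ -3x+14y-30=0]]
2. F_y = 672/205  [[A, B, F are collinear ⇒ -14x-3y+84=0] ∩ [PF ⟂ AB ⇒ -3x+14y-30=0]]
   so F = (1086/205, 672/205)

F = (1086/205, 672/205)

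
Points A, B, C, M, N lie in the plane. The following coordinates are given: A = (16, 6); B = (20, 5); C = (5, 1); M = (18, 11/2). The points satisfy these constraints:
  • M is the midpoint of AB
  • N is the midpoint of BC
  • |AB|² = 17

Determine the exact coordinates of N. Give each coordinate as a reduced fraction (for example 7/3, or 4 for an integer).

N = (25/2, 3)

1. N_x = 25/2  [2·N = B+C = (20, 5)+(5, 1)]
2. N_y = 3  [2·N = B+C = (20, 5)+(5, 1)]
   so N = (25/2, 3)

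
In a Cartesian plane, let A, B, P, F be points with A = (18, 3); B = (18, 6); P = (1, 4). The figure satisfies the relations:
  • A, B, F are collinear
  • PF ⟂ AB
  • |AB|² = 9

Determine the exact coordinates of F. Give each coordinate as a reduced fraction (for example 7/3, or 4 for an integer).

1. F_x = 18  [[A, B, F are collinear ⇒ -3x+54=0] ∩ [PF ⟂ AB ⇒ 3y-12=0]]
2. F_y = 4  [[A, B, F are collinear ⇒ -3x+54=0] ∩ [PF ⟂ AB ⇒ 3y-12=0]]
   so F = (18, 4)

F = (18, 4)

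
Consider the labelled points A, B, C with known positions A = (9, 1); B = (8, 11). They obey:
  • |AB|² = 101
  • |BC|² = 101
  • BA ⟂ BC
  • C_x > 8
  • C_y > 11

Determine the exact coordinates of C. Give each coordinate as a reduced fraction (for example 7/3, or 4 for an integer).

1. C_x = 18  [[BA ⟂ BC ⇒ 1x-10y+102=0] ∩ [|C−(8, 11)|²=101]]
2. C_y = 12  [[BA ⟂ BC ⇒ 1x-10y+102=0] ∩ [|C−(8, 11)|²=101]]
   so C = (18, 12)

C = (18, 12)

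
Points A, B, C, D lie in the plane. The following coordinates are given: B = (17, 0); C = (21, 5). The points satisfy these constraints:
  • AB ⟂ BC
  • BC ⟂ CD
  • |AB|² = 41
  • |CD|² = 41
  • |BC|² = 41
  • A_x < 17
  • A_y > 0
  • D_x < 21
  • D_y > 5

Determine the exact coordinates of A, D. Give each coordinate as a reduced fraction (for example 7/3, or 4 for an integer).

A = (12, 4)
D = (16, 9)

1. A_x = 12  [[AB ⟂ BC ⇒ -4x-5y+68=0] ∩ [|A−(17, 0)|²=41]]
2. A_y = 4  [[AB ⟂ BC ⇒ -4x-5y+68=0] ∩ [|A−(17, 0)|²=41]]
   so A = (12, 4)
3. D_x = 16  [[BC ⟂ CD ⇒ 4x+5y-109=0] ∩ [|D−(21, 5)|²=41]]
4. D_y = 9  [[BC ⟂ CD ⇒ 4x+5y-109=0] ∩ [|D−(21, 5)|²=41]]
   so D = (16, 9)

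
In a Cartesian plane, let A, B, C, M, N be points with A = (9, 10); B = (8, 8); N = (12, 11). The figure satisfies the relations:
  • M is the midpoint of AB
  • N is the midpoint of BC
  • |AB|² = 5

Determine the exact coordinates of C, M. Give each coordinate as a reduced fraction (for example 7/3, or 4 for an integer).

1. M_x = 17/2  [2·M = A+B = (9, 10)+(8, 8)]
2. M_y = 9  [2·M = A+B = (9, 10)+(8, 8)]
   so M = (17/2, 9)
3. C_x = 16  [C = 2·N−B = 2·(12, 11)−(8, 8)]
4. C_y = 14  [C = 2·N−B = 2·(12, 11)−(8, 8)]
   so C = (16, 14)

C = (16, 14)
M = (17/2, 9)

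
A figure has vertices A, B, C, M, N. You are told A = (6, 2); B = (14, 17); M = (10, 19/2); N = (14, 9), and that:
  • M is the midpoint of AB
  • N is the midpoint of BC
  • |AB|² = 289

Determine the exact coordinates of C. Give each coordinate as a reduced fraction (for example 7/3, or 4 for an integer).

1. C_x = 14  [C = 2·N−B = 2·(14, 9)−(14, 17)]
2. C_y = 1  [C = 2·N−B = 2·(14, 9)−(14, 17)]
   so C = (14, 1)

C = (14, 1)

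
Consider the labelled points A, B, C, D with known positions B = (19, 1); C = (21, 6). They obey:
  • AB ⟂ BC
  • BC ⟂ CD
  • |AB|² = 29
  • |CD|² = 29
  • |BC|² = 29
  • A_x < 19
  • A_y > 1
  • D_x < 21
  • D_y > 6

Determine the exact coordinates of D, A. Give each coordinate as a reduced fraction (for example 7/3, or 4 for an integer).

D = (16, 8)
A = (14, 3)

1. D_x = 16  [[BC ⟂ CD ⇒ 2x+5y-72=0] ∩ [|D−(21, 6)|²=29]]
2. D_y = 8  [[BC ⟂ CD ⇒ 2x+5y-72=0] ∩ [|D−(21, 6)|²=29]]
   so D = (16, 8)
3. A_x = 14  [[AB ⟂ BC ⇒ -2x-5y+43=0] ∩ [|A−(19, 1)|²=29]]
4. A_y = 3  [[AB ⟂ BC ⇒ -2x-5y+43=0] ∩ [|A−(19, 1)|²=29]]
   so A = (14, 3)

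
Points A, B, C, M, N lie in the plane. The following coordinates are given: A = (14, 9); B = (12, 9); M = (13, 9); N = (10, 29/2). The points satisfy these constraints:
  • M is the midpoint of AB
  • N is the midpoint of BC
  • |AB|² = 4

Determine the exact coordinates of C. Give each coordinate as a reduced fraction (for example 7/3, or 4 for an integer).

1. C_x = 8  [C = 2·N−B = 2·(10, 29/2)−(12, 9)]
2. C_y = 20  [C = 2·N−B = 2·(10, 29/2)−(12, 9)]
   so C = (8, 20)

C = (8, 20)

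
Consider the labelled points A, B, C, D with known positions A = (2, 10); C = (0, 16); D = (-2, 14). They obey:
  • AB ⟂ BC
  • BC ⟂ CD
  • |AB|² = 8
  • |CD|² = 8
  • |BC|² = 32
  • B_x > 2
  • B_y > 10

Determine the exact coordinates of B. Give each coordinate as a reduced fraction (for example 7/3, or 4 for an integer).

1. B_x = 4  [[BC ⟂ CD ⇒ 2x+2y-32=0] ∩ [|B−(2, 10)|²=8]]
2. B_y = 12  [[BC ⟂ CD ⇒ 2x+2y-32=0] ∩ [|B−(2, 10)|²=8]]
   so B = (4, 12)

B = (4, 12)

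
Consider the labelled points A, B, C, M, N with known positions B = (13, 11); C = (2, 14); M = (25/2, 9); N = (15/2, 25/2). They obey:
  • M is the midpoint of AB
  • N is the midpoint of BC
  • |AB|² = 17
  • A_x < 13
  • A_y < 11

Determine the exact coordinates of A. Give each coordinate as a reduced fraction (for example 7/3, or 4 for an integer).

1. A_x = 12  [A = 2·M−B = 2·(25/2, 9)−(13, 11)]
2. A_y = 7  [A = 2·M−B = 2·(25/2, 9)−(13, 11)]
   so A = (12, 7)

A = (12, 7)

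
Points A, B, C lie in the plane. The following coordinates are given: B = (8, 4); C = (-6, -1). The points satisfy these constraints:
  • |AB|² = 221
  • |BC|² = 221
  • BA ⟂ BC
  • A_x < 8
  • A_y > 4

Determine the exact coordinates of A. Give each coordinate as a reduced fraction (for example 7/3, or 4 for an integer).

1. A_x = 3  [[BA ⟂ BC ⇒ -14x-5y+132=0] ∩ [|A−(8, 4)|²=221]]
2. A_y = 18  [[BA ⟂ BC ⇒ -14x-5y+132=0] ∩ [|A−(8, 4)|²=221]]
   so A = (3, 18)

A = (3, 18)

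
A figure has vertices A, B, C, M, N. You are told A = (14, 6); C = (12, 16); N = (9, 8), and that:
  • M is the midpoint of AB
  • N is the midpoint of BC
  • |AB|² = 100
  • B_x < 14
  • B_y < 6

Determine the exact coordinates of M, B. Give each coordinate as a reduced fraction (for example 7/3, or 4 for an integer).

M = (10, 3)
B = (6, 0)

1. B_x = 6  [B = 2·N−C = 2·(9, 8)−(12, 16)]
2. B_y = 0  [B = 2·N−C = 2·(9, 8)−(12, 16)]
   so B = (6, 0)
3. M_x = 10  [2·M = A+B = (14, 6)+(6, 0)]
4. M_y = 3  [2·M = A+B = (14, 6)+(6, 0)]
   so M = (10, 3)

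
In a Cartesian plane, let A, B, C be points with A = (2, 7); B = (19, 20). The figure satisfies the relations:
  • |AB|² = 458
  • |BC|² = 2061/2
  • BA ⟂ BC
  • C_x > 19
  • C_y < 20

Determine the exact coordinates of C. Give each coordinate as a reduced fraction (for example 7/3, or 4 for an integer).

C = (77/2, -11/2)

1. C_x = 77/2  [[BA ⟂ BC ⇒ -17x-13y+583=0] ∩ [|C−(19, 20)|²=2061/2]]
2. C_y = -11/2  [[BA ⟂ BC ⇒ -17x-13y+583=0] ∩ [|C−(19, 20)|²=2061/2]]
   so C = (77/2, -11/2)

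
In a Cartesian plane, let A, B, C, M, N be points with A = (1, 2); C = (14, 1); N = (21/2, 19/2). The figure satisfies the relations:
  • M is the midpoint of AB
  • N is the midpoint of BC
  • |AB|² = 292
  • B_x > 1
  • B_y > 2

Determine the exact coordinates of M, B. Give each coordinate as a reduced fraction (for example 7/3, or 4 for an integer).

1. B_x = 7  [B = 2·N−C = 2·(21/2, 19/2)−(14, 1)]
2. B_y = 18  [B = 2·N−C = 2·(21/2, 19/2)−(14, 1)]
   so B = (7, 18)
3. M_x = 4  [2·M = A+B = (1, 2)+(7, 18)]
4. M_y = 10  [2·M = A+B = (1, 2)+(7, 18)]
   so M = (4, 10)

M = (4, 10)
B = (7, 18)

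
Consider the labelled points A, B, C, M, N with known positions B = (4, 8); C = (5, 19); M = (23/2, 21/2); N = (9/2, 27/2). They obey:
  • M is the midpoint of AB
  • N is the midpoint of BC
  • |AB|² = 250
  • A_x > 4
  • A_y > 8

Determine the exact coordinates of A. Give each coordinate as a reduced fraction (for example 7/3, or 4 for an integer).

1. A_x = 19  [A = 2·M−B = 2·(23/2, 21/2)−(4, 8)]
2. A_y = 13  [A = 2·M−B = 2·(23/2, 21/2)−(4, 8)]
   so A = (19, 13)

A = (19, 13)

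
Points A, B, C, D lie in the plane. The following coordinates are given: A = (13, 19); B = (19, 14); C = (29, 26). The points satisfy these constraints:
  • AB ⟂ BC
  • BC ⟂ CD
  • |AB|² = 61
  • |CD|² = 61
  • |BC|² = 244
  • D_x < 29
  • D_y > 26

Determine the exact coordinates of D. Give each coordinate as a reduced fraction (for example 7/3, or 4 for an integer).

1. D_x = 23  [[BC ⟂ CD ⇒ 10x+12y-602=0] ∩ [|D−(29, 26)|²=61]]
2. D_y = 31  [[BC ⟂ CD ⇒ 10x+12y-602=0] ∩ [|D−(29, 26)|²=61]]
   so D = (23, 31)

D = (23, 31)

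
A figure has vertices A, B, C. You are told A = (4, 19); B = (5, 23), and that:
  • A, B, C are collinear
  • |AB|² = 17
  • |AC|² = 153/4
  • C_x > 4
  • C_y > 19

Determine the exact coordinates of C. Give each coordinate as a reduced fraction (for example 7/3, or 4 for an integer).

C = (11/2, 25)

1. C_x = 11/2  [[A, B, C are collinear ⇒ -4x+1y-3=0] ∩ [|C−(4, 19)|²=153/4]]
2. C_y = 25  [[A, B, C are collinear ⇒ -4x+1y-3=0] ∩ [|C−(4, 19)|²=153/4]]
   so C = (11/2, 25)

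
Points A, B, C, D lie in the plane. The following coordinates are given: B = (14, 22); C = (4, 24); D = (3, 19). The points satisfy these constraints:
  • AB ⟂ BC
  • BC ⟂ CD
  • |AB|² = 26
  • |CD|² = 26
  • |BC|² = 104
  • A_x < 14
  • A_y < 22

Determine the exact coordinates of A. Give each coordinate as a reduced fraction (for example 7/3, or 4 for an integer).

A = (13, 17)

1. A_x = 13  [[AB ⟂ BC ⇒ 10x-2y-96=0] ∩ [|A−(14, 22)|²=26]]
2. A_y = 17  [[AB ⟂ BC ⇒ 10x-2y-96=0] ∩ [|A−(14, 22)|²=26]]
   so A = (13, 17)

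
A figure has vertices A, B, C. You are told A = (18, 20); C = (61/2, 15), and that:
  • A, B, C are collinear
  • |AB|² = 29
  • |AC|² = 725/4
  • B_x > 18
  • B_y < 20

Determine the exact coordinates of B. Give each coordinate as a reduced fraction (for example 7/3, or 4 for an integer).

B = (23, 18)

1. B_x = 23  [[A, B, C are collinear ⇒ -5x-25/2y+340=0] ∩ [|B−(18, 20)|²=29]]
2. B_y = 18  [[A, B, C are collinear ⇒ -5x-25/2y+340=0] ∩ [|B−(18, 20)|²=29]]
   so B = (23, 18)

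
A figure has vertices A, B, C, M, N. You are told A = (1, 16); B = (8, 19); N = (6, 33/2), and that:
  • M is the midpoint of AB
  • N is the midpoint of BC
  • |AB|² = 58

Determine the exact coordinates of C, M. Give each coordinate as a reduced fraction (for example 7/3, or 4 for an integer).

1. M_x = 9/2  [2·M = A+B = (1, 16)+(8, 19)]
2. M_y = 35/2  [2·M = A+B = (1, 16)+(8, 19)]
   so M = (9/2, 35/2)
3. C_x = 4  [C = 2·N−B = 2·(6, 33/2)−(8, 19)]
4. C_y = 14  [C = 2·N−B = 2·(6, 33/2)−(8, 19)]
   so C = (4, 14)

C = (4, 14)
M = (9/2, 35/2)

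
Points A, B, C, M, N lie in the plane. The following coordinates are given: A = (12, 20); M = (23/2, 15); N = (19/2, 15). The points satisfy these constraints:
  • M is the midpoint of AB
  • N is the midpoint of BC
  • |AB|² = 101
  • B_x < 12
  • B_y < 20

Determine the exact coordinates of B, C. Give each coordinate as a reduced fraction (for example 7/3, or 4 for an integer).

1. B_x = 11  [B = 2·M−A = 2·(23/2, 15)−(12, 20)]
2. B_y = 10  [B = 2·M−A = 2·(23/2, 15)−(12, 20)]
   so B = (11, 10)
3. C_x = 8  [C = 2·N−B = 2·(19/2, 15)−(11, 10)]
4. C_y = 20  [C = 2·N−B = 2·(19/2, 15)−(11, 10)]
   so C = (8, 20)

B = (11, 10)
C = (8, 20)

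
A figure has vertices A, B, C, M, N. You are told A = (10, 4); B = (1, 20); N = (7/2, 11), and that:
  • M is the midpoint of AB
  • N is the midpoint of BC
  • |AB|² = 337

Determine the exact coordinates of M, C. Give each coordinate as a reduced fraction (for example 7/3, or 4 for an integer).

1. M_x = 11/2  [2·M = A+B = (10, 4)+(1, 20)]
2. M_y = 12  [2·M = A+B = (10, 4)+(1, 20)]
   so M = (11/2, 12)
3. C_x = 6  [C = 2·N−B = 2·(7/2, 11)−(1, 20)]
4. C_y = 2  [C = 2·N−B = 2·(7/2, 11)−(1, 20)]
   so C = (6, 2)

M = (11/2, 12)
C = (6, 2)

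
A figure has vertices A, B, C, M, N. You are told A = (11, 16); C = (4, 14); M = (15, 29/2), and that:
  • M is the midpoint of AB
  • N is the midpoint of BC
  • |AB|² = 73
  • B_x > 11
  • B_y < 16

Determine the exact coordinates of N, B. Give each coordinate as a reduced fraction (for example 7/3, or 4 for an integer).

N = (23/2, 27/2)
B = (19, 13)

1. B_x = 19  [B = 2·M−A = 2·(15, 29/2)−(11, 16)]
2. B_y = 13  [B = 2·M−A = 2·(15, 29/2)−(11, 16)]
   so B = (19, 13)
3. N_x = 23/2  [2·N = B+C = (19, 13)+(4, 14)]
4. N_y = 27/2  [2·N = B+C = (19, 13)+(4, 14)]
   so N = (23/2, 27/2)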